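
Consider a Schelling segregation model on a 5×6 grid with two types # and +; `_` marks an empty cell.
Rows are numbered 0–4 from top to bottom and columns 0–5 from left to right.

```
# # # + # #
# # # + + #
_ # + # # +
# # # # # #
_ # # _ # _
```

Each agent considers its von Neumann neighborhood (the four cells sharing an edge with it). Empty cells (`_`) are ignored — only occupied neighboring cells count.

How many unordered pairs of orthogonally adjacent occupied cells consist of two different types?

14

Scan each occupied cell's neighbors to the right and below so each pair is counted once.
From row 0: 3 unlike of 11 pairs (running 3/11).
From row 1: 6 unlike of 10 pairs (running 9/21).
From row 2: 5 unlike of 9 pairs (running 14/30).
From row 3: 0 unlike of 8 pairs (running 14/38).
From row 4: 0 unlike of 1 pairs (running 14/39).
Total adjacent occupied pairs: 39; unlike-type pairs: 14.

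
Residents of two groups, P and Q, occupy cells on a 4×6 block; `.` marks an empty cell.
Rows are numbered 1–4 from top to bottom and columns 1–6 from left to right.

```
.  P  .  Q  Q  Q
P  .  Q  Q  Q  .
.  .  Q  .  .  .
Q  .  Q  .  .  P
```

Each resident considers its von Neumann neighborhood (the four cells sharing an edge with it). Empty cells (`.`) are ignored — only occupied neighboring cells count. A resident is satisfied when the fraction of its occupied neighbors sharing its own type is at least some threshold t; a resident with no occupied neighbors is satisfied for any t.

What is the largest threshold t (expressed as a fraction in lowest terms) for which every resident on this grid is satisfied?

1/1

Row 1: (1,2)P — no occupied neighbors · (1,4)Q 2/2 · (1,5)Q 3/3 · (1,6)Q 1/1
Row 2: (2,1)P — no occupied neighbors · (2,3)Q 2/2 · (2,4)Q 3/3 · (2,5)Q 2/2
Row 3: (3,3)Q 2/2
Row 4: (4,1)Q — no occupied neighbors · (4,3)Q 1/1 · (4,6)P — no occupied neighbors
The smallest same-type fraction is 2/2 at (1,4), which reduces to 1/1. Any threshold above that leaves this resident unsatisfied.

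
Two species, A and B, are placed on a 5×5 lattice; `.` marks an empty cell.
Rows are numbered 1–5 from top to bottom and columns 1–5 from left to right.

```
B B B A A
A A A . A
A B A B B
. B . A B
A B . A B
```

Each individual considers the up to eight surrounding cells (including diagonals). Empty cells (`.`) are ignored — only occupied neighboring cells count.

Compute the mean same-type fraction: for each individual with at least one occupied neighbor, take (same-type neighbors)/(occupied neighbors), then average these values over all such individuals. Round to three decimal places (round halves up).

(1,1)B 1/3
(1,2)B 2/5
(1,3)B 1/4
(1,4)A 3/4
(1,5)A 2/2
(2,1)A 2/5
(2,2)A 4/8
(2,3)A 3/7
(2,5)A 2/4
(3,1)A 2/4
(3,2)B 1/6
(3,3)A 3/6
(3,4)B 2/6
(3,5)B 2/4
(4,2)B 2/5
(4,4)A 2/6
(4,5)B 3/5
(5,1)A 0/2
(5,2)B 1/2
(5,4)A 1/3
(5,5)B 1/3
Sum over 21 individuals: 1/3 + 2/5 + 1/4 + 3/4 + 2/2 + 2/5 + 4/8 + 3/7 + 2/4 + 2/4 + 1/6 + 3/6 + 2/6 + 2/4 + 2/5 + 2/6 + 3/5 + 0/2 + 1/2 + 1/3 + 1/3 = 1903/210; mean = 1903/210 ÷ 21 = 1903/4410 = 0.431519… → 0.432.

0.432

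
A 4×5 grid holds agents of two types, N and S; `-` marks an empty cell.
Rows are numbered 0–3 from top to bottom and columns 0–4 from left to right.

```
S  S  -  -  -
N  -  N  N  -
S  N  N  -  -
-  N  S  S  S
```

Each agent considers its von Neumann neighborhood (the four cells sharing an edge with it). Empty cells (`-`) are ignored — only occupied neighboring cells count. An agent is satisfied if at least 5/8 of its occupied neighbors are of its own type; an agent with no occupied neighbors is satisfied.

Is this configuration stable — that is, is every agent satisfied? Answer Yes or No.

No

Row 0: (0,0)S 1/2 ✗ · (0,1)S 1/1 ✓
Row 1: (1,0)N 0/2 ✗ · (1,2)N 2/2 ✓ · (1,3)N 1/1 ✓
Row 2: (2,0)S 0/2 ✗ · (2,1)N 2/3 ✓ · (2,2)N 2/3 ✓
Row 3: (3,1)N 1/2 ✗ · (3,2)S 1/3 ✗ · (3,3)S 2/2 ✓ · (3,4)S 1/1 ✓
For instance (0,0) has only 1/2 same-type neighbors, below 5/8.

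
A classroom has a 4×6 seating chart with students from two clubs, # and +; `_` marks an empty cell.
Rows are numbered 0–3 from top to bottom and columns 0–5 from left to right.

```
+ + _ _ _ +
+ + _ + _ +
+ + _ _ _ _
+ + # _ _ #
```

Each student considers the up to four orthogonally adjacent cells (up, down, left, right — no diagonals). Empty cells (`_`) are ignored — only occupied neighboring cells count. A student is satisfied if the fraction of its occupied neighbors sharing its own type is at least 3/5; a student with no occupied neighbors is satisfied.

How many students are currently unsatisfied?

(0,0)+ 2/2 ok
(0,1)+ 2/2 ok
(0,5)+ 1/1 ok
(1,0)+ 3/3 ok
(1,1)+ 3/3 ok
(1,3)+ 0/0 ok
(1,5)+ 1/1 ok
(2,0)+ 3/3 ok
(2,1)+ 3/3 ok
(3,0)+ 2/2 ok
(3,1)+ 2/3 ok
(3,2)# 0/1 unhappy
(3,5)# 0/0 ok
Unsatisfied: (3,2) — 1 in total.

1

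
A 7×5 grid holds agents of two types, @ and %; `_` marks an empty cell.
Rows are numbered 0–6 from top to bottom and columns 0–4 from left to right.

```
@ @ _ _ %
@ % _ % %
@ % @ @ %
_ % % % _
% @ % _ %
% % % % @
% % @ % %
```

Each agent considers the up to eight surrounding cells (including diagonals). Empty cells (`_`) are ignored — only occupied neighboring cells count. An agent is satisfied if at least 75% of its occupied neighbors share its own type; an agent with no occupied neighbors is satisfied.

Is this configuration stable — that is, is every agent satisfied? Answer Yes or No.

Row 0: (0,0)@ 2/3 not · (0,1)@ 2/3 not · (0,4)% 2/2 satisfied
Row 1: (1,0)@ 3/5 not · (1,1)% 1/6 not · (1,3)% 3/5 not · (1,4)% 3/4 satisfied
Row 2: (2,0)@ 1/4 not · (2,1)% 3/6 not · (2,2)@ 1/7 not · (2,3)@ 1/6 not · (2,4)% 3/4 satisfied
Row 3: (3,1)% 4/7 not · (3,2)% 4/7 not · (3,3)% 4/6 not
Row 4: (4,0)% 3/4 satisfied · (4,1)@ 0/7 not · (4,2)% 6/7 satisfied · (4,4)% 2/3 not
Row 5: (5,0)% 4/5 satisfied · (5,1)% 6/8 satisfied · (5,2)% 5/7 not · (5,3)% 5/7 not · (5,4)@ 0/4 not
Row 6: (6,0)% 3/3 satisfied · (6,1)% 4/5 satisfied · (6,2)@ 0/5 not · (6,3)% 3/5 not · (6,4)% 2/3 not
For instance (0,0) has only 2/3 same-type neighbors, below 3/4.

No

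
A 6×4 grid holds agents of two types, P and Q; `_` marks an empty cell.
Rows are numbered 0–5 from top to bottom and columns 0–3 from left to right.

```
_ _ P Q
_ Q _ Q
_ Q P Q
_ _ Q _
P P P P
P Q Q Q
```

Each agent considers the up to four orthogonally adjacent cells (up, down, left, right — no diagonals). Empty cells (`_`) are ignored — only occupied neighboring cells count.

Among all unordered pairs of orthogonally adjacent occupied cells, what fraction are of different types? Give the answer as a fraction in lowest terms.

Scan each occupied cell's neighbors to the right and below so each pair is counted once.
Row 0: P(0,2)–Q(0,3)≠ Q(0,3)–Q(1,3)=  → 1/2 unlike.
Row 1: Q(1,1)–Q(2,1)= Q(1,3)–Q(2,3)=  → 0/2 unlike.
Row 2: Q(2,1)–P(2,2)≠ P(2,2)–Q(2,3)≠ P(2,2)–Q(3,2)≠  → 3/3 unlike.
Row 3: Q(3,2)–P(4,2)≠  → 1/1 unlike.
Row 4: P(4,0)–P(4,1)= P(4,0)–P(5,0)= P(4,1)–P(4,2)= P(4,1)–Q(5,1)≠ P(4,2)–P(4,3)= P(4,2)–Q(5,2)≠ P(4,3)–Q(5,3)≠  → 3/7 unlike.
Row 5: P(5,0)–Q(5,1)≠ Q(5,1)–Q(5,2)= Q(5,2)–Q(5,3)=  → 1/3 unlike.
Total adjacent occupied pairs: 18; unlike-type pairs: 9.
9/18 reduces to 1/2.

1/2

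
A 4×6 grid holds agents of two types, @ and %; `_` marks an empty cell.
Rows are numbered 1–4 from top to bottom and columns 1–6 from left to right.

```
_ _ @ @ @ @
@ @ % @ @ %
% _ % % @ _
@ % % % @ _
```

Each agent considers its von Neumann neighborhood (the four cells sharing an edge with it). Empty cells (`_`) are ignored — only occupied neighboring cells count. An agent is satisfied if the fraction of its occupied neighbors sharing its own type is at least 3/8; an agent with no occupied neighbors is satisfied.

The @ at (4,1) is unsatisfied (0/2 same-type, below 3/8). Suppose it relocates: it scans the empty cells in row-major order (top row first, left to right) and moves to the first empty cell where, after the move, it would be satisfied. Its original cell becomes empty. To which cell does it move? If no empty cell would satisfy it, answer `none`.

(1,1)

Vacating (4,1). Empty cells in order:
  (1,1): 1/1 same-type → satisfied — stop here.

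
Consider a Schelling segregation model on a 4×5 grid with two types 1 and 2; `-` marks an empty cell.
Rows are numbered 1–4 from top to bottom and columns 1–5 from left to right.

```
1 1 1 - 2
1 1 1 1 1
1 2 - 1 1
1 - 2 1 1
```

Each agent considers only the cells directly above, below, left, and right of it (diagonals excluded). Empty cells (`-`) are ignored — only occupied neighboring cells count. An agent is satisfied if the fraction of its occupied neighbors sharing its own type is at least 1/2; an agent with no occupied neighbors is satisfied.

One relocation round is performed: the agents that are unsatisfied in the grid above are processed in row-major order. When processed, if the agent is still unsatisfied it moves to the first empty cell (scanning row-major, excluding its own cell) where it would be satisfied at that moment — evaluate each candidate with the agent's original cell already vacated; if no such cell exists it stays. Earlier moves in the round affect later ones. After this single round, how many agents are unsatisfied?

1

Initially unsatisfied (in order): (1,5), (3,2), (4,3).
  (1,5) → (3,3).
  (3,2) → (4,2).
  (4,3): now satisfied by earlier moves; stays.
Resulting grid:
1 1 1 - -
1 1 1 1 1
1 - 2 1 1
1 2 2 1 1
Unsatisfied now: (3,3).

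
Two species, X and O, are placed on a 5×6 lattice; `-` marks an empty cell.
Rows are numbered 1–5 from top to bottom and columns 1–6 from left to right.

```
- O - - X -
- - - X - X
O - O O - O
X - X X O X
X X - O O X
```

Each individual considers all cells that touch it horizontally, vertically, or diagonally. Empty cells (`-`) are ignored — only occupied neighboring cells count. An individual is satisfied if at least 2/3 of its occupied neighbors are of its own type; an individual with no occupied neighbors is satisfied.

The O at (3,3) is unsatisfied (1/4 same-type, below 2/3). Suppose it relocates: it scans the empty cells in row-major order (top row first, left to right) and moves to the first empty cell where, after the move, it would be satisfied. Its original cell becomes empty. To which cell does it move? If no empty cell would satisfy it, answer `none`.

(1,1)

Vacating (3,3). Empty cells in order:
  (1,1): 1/1 same-type → satisfied — stop here.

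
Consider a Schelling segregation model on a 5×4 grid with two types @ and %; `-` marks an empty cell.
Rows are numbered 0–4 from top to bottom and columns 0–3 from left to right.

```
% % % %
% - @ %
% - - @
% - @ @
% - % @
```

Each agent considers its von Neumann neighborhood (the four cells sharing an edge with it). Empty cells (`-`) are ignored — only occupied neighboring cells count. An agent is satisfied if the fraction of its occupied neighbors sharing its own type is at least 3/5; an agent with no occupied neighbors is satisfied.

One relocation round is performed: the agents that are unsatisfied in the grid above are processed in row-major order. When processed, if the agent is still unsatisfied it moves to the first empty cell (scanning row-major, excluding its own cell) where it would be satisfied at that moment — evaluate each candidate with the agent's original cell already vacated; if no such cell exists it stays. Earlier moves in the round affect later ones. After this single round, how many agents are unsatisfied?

0

Initially unsatisfied (in order): (1,2), (1,3), (2,3), (3,2), (4,2), (4,3).
  (1,2) → (2,2).
  (1,3) → (1,1).
  (2,3): now satisfied by earlier moves; stays.
  (3,2): now satisfied by earlier moves; stays.
  (4,2) → (1,2).
  (4,3): now satisfied by earlier moves; stays.
Resulting grid:
% % % %
% % % -
% - @ @
% - @ @
% - - @
All satisfied now.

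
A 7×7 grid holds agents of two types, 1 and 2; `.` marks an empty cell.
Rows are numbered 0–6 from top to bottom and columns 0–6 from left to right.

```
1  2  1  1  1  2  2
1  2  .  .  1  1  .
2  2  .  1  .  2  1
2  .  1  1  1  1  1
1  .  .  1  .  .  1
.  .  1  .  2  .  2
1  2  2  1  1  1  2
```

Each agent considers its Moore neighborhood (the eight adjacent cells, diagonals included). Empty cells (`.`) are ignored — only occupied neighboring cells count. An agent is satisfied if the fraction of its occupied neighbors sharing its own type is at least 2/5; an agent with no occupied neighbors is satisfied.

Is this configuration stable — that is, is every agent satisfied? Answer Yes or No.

No

(0,0)1 1/3 ✗
(0,1)2 1/4 ✗
(0,2)1 1/3 ✗
(0,3)1 3/3 ✓
(0,4)1 3/4 ✓
(0,5)2 1/4 ✗
(0,6)2 1/2 ✓
(1,0)1 1/5 ✗
(1,1)2 3/6 ✓
(1,4)1 4/6 ✓
(1,5)1 3/6 ✓
(2,0)2 3/4 ✓
(2,1)2 3/5 ✓
(2,3)1 4/4 ✓
(2,5)2 0/6 ✗
(2,6)1 3/4 ✓
(3,0)2 2/3 ✓
(3,2)1 3/4 ✓
(3,3)1 4/4 ✓
(3,4)1 4/5 ✓
(3,5)1 4/5 ✓
(3,6)1 3/4 ✓
(4,0)1 0/1 ✗
(4,3)1 4/5 ✓
(4,6)1 2/3 ✓
(5,2)1 2/4 ✓
(5,4)2 0/4 ✗
(5,6)2 1/3 ✗
(6,0)1 0/1 ✗
(6,1)2 1/3 ✗
(6,2)2 1/3 ✗
(6,3)1 2/4 ✓
(6,4)1 2/3 ✓
(6,5)1 1/4 ✗
(6,6)2 1/2 ✓
For instance (0,0) has only 1/3 same-type neighbors, below 2/5.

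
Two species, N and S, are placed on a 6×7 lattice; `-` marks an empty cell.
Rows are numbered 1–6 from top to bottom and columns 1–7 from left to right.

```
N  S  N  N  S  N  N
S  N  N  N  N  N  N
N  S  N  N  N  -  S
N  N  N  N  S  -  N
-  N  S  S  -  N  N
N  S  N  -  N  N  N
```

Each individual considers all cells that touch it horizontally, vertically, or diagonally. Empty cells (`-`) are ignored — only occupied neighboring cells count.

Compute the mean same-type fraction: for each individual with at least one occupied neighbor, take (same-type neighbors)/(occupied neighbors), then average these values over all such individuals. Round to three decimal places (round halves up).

0.610

(1,1)N 1/3
(1,2)S 1/5
(1,3)N 4/5
(1,4)N 4/5
(1,5)S 0/5
(1,6)N 4/5
(1,7)N 3/3
(2,1)S 2/5
(2,2)N 5/8
(2,3)N 6/8
(2,4)N 7/8
(2,5)N 6/7
(2,6)N 5/7
(2,7)N 3/4
(3,1)N 3/5
(3,2)S 1/8
(3,3)N 7/8
(3,4)N 7/8
(3,5)N 5/6
(3,7)S 0/3
(4,1)N 3/4
(4,2)N 5/7
(4,3)N 5/8
(4,4)N 4/7
(4,5)S 1/5
(4,7)N 2/3
(5,2)N 5/7
(5,3)S 2/7
(5,4)S 2/6
(5,6)N 5/6
(5,7)N 4/4
(6,1)N 1/2
(6,2)S 1/4
(6,3)N 1/4
(6,5)N 2/3
(6,6)N 4/4
(6,7)N 3/3
Sum over 37 individuals: 1/3 + 1/5 + 4/5 + 4/5 + 0/5 + 4/5 + 3/3 + 2/5 + 5/8 + 6/8 + 7/8 + 6/7 + 5/7 + 3/4 + 3/5 + 1/8 + 7/8 + 7/8 + 5/6 + 0/3 + 3/4 + 5/7 + 5/8 + 4/7 + 1/5 + 2/3 + 5/7 + 2/7 + 2/6 + 5/6 + 4/4 + 1/2 + 1/4 + 1/4 + 2/3 + 4/4 + 3/3 = 9481/420; mean = 9481/420 ÷ 37 = 9481/15540 = 0.610102… → 0.610.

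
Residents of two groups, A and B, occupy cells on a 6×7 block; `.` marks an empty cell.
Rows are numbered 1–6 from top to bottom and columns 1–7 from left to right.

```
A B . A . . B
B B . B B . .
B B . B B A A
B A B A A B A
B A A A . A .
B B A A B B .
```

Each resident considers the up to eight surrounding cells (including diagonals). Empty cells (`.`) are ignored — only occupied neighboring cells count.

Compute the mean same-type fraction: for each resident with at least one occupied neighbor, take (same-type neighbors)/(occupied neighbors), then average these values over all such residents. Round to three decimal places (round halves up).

(1,1)A 0/3
(1,2)B 2/3
(1,4)A 0/2
(1,7)B — no occupied neighbors
(2,1)B 4/5
(2,2)B 4/5
(2,4)B 3/4
(2,5)B 3/5
(3,1)B 4/5
(3,2)B 5/6
(3,4)B 4/6
(3,5)B 4/7
(3,6)A 3/6
(3,7)A 2/3
(4,1)B 3/5
(4,2)A 2/7
(4,3)B 2/7
(4,4)A 3/6
(4,5)A 4/7
(4,6)B 1/6
(4,7)A 3/4
(5,1)B 3/5
(5,2)A 3/8
(5,3)A 6/8
(5,4)A 5/7
(5,6)A 2/5
(6,1)B 2/3
(6,2)B 2/5
(6,3)A 4/5
(6,4)A 3/4
(6,5)B 1/4
(6,6)B 1/2
Sum over 31 residents: 0/3 + 2/3 + 0/2 + 4/5 + 4/5 + 3/4 + 3/5 + 4/5 + 5/6 + 4/6 + 4/7 + 3/6 + 2/3 + 3/5 + 2/7 + 2/7 + 3/6 + 4/7 + 1/6 + 3/4 + 3/5 + 3/8 + 6/8 + 5/7 + 2/5 + 2/3 + 2/5 + 4/5 + 3/4 + 1/4 + 1/2 = 14297/840; mean = 14297/840 ÷ 31 = 14297/26040 = 0.549039… → 0.549.

0.549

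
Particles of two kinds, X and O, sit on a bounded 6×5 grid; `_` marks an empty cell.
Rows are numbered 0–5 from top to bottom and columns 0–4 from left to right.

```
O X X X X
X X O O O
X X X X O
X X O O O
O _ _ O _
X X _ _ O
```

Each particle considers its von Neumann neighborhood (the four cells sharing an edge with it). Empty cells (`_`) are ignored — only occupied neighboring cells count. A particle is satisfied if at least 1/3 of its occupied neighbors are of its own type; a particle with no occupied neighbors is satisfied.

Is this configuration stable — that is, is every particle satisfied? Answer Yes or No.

No

Row 0: (0,0)O 0/2 unhappy · (0,1)X 2/3 ok · (0,2)X 2/3 ok · (0,3)X 2/3 ok · (0,4)X 1/2 ok
Row 1: (1,0)X 2/3 ok · (1,1)X 3/4 ok · (1,2)O 1/4 unhappy · (1,3)O 2/4 ok · (1,4)O 2/3 ok
Row 2: (2,0)X 3/3 ok · (2,1)X 4/4 ok · (2,2)X 2/4 ok · (2,3)X 1/4 unhappy · (2,4)O 2/3 ok
Row 3: (3,0)X 2/3 ok · (3,1)X 2/3 ok · (3,2)O 1/3 ok · (3,3)O 3/4 ok · (3,4)O 2/2 ok
Row 4: (4,0)O 0/2 unhappy · (4,3)O 1/1 ok
Row 5: (5,0)X 1/2 ok · (5,1)X 1/1 ok · (5,4)O 0/0 ok
For instance (0,0) has only 0/2 same-type neighbors, below 1/3.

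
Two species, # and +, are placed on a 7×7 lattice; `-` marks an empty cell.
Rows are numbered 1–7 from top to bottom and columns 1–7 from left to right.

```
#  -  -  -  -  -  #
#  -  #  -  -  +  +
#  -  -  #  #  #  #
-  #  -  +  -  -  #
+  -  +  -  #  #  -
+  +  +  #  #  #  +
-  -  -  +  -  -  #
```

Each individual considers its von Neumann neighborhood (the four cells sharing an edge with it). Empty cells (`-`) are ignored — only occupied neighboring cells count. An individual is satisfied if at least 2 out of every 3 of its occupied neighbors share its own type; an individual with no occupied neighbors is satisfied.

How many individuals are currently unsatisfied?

Row 1: (1,1)# 1/1 satisfied · (1,7)# 0/1 not
Row 2: (2,1)# 2/2 satisfied · (2,3)# 0/0 satisfied · (2,6)+ 1/2 not · (2,7)+ 1/3 not
Row 3: (3,1)# 1/1 satisfied · (3,4)# 1/2 not · (3,5)# 2/2 satisfied · (3,6)# 2/3 satisfied · (3,7)# 2/3 satisfied
Row 4: (4,2)# 0/0 satisfied · (4,4)+ 0/1 not · (4,7)# 1/1 satisfied
Row 5: (5,1)+ 1/1 satisfied · (5,3)+ 1/1 satisfied · (5,5)# 2/2 satisfied · (5,6)# 2/2 satisfied
Row 6: (6,1)+ 2/2 satisfied · (6,2)+ 2/2 satisfied · (6,3)+ 2/3 satisfied · (6,4)# 1/3 not · (6,5)# 3/3 satisfied · (6,6)# 2/3 satisfied · (6,7)+ 0/2 not
Row 7: (7,4)+ 0/1 not · (7,7)# 0/1 not
Unsatisfied: (1,7), (2,6), (2,7), (3,4), (4,4), (6,4), (6,7), (7,4), (7,7) — 9 in total.

9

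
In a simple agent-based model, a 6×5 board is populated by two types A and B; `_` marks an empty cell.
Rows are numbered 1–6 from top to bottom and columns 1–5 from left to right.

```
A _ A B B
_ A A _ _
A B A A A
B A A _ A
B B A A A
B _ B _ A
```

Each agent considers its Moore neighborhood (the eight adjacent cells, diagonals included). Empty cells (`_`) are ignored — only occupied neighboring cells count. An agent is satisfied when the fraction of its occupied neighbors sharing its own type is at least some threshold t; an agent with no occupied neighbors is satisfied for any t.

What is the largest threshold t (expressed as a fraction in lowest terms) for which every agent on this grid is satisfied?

(1,1)A 1/1
(1,3)A 2/3
(1,4)B 1/3
(1,5)B 1/1
(2,2)A 5/6
(2,3)A 4/6
(3,1)A 2/4
(3,2)B 1/7
(3,3)A 5/6
(3,4)A 5/5
(3,5)A 2/2
(4,1)B 3/5
(4,2)A 4/8
(4,3)A 5/7
(4,5)A 4/4
(5,1)B 3/4
(5,2)B 4/7
(5,3)A 3/5
(5,4)A 5/6
(5,5)A 3/3
(6,1)B 2/2
(6,3)B 1/3
(6,5)A 2/2
The smallest same-type fraction is 1/7 at (3,2), which reduces to 1/7. Any threshold above that leaves this agent unsatisfied.

1/7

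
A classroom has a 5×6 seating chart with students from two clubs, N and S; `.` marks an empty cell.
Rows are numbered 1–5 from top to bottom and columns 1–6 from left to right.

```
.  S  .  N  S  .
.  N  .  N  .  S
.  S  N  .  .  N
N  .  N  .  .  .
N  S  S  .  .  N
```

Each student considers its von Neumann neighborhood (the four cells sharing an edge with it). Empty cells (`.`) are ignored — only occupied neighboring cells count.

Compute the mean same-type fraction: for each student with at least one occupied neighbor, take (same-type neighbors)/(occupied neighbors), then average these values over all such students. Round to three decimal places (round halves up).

0.357

Row 1: (1,2)S 0/1 · (1,4)N 1/2 · (1,5)S 0/1
Row 2: (2,2)N 0/2 · (2,4)N 1/1 · (2,6)S 0/1
Row 3: (3,2)S 0/2 · (3,3)N 1/2 · (3,6)N 0/1
Row 4: (4,1)N 1/1 · (4,3)N 1/2
Row 5: (5,1)N 1/2 · (5,2)S 1/2 · (5,3)S 1/2 · (5,6)N — no occupied neighbors
Sum over 14 students: 0/1 + 1/2 + 0/1 + 0/2 + 1/1 + 0/1 + 0/2 + 1/2 + 0/1 + 1/1 + 1/2 + 1/2 + 1/2 + 1/2 = 5; mean = 5 ÷ 14 = 5/14 = 0.357142… → 0.357.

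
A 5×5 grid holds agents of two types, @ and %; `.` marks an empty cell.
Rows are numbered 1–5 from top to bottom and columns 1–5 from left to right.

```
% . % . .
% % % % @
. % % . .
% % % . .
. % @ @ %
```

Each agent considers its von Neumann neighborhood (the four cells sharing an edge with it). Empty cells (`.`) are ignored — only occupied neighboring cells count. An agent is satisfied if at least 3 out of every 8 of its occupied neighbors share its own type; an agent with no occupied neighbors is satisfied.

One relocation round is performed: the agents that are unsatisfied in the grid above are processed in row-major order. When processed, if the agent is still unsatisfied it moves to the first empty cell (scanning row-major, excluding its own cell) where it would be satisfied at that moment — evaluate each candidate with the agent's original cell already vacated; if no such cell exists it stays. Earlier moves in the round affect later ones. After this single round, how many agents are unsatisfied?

0

Initially unsatisfied (in order): (2,5), (5,3), (5,5).
  (2,5) → (1,5).
  (5,3) → (2,5).
  (5,5) → (1,2).
Resulting grid:
% % % . @
% % % % @
. % % . .
% % % . .
. % . @ .
All satisfied now.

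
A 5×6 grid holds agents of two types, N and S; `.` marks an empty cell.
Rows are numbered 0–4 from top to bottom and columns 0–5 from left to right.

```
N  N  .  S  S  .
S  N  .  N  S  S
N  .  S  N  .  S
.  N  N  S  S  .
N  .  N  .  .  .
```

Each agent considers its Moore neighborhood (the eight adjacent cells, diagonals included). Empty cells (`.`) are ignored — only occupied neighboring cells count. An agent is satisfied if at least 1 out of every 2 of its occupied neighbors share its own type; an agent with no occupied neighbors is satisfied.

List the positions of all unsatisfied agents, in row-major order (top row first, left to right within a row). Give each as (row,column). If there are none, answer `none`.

(1,0), (1,3), (2,2), (2,3), (3,3)

(0,0)N 2/3 ok
(0,1)N 2/3 ok
(0,3)S 2/3 ok
(0,4)S 3/4 ok
(1,0)S 0/4 unhappy
(1,1)N 3/5 ok
(1,3)N 1/5 unhappy
(1,4)S 4/6 ok
(1,5)S 3/3 ok
(2,0)N 2/3 ok
(2,2)S 1/6 unhappy
(2,3)N 2/6 unhappy
(2,5)S 3/3 ok
(3,1)N 4/5 ok
(3,2)N 3/5 ok
(3,3)S 2/5 unhappy
(3,4)S 2/3 ok
(4,0)N 1/1 ok
(4,2)N 2/3 ok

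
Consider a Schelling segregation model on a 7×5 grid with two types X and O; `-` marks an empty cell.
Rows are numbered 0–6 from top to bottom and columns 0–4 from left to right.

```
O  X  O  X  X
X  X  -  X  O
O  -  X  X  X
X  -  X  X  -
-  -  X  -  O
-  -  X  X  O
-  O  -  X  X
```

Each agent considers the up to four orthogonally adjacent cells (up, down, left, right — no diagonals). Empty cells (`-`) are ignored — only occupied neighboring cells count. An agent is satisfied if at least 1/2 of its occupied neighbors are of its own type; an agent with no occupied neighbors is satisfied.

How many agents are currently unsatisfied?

8

Row 0: (0,0)O 0/2 not · (0,1)X 1/3 not · (0,2)O 0/2 not · (0,3)X 2/3 satisfied · (0,4)X 1/2 satisfied
Row 1: (1,0)X 1/3 not · (1,1)X 2/2 satisfied · (1,3)X 2/3 satisfied · (1,4)O 0/3 not
Row 2: (2,0)O 0/2 not · (2,2)X 2/2 satisfied · (2,3)X 4/4 satisfied · (2,4)X 1/2 satisfied
Row 3: (3,0)X 0/1 not · (3,2)X 3/3 satisfied · (3,3)X 2/2 satisfied
Row 4: (4,2)X 2/2 satisfied · (4,4)O 1/1 satisfied
Row 5: (5,2)X 2/2 satisfied · (5,3)X 2/3 satisfied · (5,4)O 1/3 not
Row 6: (6,1)O 0/0 satisfied · (6,3)X 2/2 satisfied · (6,4)X 1/2 satisfied
Unsatisfied: (0,0), (0,1), (0,2), (1,0), (1,4), (2,0), (3,0), (5,4) — 8 in total.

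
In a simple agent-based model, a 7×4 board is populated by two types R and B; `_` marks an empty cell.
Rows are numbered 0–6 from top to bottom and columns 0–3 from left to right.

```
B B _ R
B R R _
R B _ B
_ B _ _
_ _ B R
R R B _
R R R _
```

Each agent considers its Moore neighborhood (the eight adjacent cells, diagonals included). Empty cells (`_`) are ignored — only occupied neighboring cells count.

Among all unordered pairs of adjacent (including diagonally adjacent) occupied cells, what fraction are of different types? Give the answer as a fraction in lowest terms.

8/17

Scan each occupied cell's neighbors to the right and below (and the two forward diagonals) so each pair is counted once.
From row 0: 3 unlike of 7 pairs (running 3/7).
From row 1: 5 unlike of 8 pairs (running 8/15).
From row 2: 2 unlike of 3 pairs (running 10/18).
From row 3: 0 unlike of 1 pairs (running 10/19).
From row 4: 3 unlike of 4 pairs (running 13/23).
From row 5: 3 unlike of 9 pairs (running 16/32).
From row 6: 0 unlike of 2 pairs (running 16/34).
Total adjacent occupied pairs: 34; unlike-type pairs: 16.
16/34 reduces to 8/17.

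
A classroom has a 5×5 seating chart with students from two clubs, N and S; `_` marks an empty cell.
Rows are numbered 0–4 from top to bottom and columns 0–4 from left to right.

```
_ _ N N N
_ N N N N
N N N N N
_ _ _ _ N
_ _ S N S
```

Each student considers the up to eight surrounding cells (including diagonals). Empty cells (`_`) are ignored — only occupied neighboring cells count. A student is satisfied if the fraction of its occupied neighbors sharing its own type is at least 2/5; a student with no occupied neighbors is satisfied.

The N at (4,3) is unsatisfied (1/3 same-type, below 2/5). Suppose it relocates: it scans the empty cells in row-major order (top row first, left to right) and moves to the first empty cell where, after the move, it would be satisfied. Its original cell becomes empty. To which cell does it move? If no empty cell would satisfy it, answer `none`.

(0,0)

Vacating (4,3). Empty cells in order:
  (0,0): 1/1 same-type → satisfied — stop here.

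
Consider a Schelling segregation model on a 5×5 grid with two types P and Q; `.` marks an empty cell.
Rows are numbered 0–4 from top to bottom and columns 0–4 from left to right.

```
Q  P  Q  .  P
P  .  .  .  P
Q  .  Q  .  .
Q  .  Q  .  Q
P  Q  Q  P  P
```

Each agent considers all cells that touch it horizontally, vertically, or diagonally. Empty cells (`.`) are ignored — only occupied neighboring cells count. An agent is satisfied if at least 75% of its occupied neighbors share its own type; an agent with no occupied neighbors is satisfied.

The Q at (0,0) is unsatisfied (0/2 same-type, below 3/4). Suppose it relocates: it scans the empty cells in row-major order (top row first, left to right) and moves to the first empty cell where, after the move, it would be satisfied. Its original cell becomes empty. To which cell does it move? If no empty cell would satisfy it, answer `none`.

(2,1)

Vacating (0,0). Empty cells in order:
  (0,3): 1/3 same-type → still unsatisfied.
  (1,1): 3/5 same-type → still unsatisfied.
  (1,2): 2/3 same-type → still unsatisfied.
  (1,3): 2/4 same-type → still unsatisfied.
  (2,1): 4/5 same-type → satisfied — stop here.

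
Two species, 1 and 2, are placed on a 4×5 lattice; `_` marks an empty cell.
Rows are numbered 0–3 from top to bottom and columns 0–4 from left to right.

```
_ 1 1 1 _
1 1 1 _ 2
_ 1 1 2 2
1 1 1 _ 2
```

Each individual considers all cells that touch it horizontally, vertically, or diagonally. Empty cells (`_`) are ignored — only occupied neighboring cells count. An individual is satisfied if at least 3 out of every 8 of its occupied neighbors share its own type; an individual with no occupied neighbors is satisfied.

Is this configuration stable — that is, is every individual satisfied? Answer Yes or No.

Row 0: (0,1)1 4/4 satisfied · (0,2)1 4/4 satisfied · (0,3)1 2/3 satisfied
Row 1: (1,0)1 3/3 satisfied · (1,1)1 6/6 satisfied · (1,2)1 6/7 satisfied · (1,4)2 2/3 satisfied
Row 2: (2,1)1 7/7 satisfied · (2,2)1 5/6 satisfied · (2,3)2 3/6 satisfied · (2,4)2 3/3 satisfied
Row 3: (3,0)1 2/2 satisfied · (3,1)1 4/4 satisfied · (3,2)1 3/4 satisfied · (3,4)2 2/2 satisfied
All meet the threshold, so the configuration is stable.

Yes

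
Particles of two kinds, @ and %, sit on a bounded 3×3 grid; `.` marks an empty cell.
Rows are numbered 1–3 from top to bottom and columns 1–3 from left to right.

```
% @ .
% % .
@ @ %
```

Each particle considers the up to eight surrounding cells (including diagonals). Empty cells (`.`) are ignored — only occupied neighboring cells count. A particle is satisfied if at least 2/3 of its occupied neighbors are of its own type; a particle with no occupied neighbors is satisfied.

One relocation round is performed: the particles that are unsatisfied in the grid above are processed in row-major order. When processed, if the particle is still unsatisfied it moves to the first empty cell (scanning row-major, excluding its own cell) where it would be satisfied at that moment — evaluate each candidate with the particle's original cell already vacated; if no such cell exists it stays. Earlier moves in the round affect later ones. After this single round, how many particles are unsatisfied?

Initially unsatisfied (in order): (1,2), (2,1), (2,2), (3,1), (3,2), (3,3).
  (1,2): no empty cell satisfies it; stays.
  (2,1): no empty cell satisfies it; stays.
  (2,2): no empty cell satisfies it; stays.
  (3,1): no empty cell satisfies it; stays.
  (3,2): no empty cell satisfies it; stays.
  (3,3): no empty cell satisfies it; stays.
Resulting grid:
% @ .
% % .
@ @ %
Unsatisfied now: (1,2), (2,1), (2,2), (3,1), (3,2), (3,3).

6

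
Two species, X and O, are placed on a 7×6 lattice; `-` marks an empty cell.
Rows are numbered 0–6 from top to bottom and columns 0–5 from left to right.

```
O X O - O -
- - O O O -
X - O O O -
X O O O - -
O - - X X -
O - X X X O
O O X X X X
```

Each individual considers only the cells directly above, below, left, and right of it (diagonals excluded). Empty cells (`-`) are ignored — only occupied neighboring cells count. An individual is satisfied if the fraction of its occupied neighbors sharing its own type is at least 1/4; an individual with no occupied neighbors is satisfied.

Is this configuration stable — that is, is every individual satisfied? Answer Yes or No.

No

Row 0: (0,0)O 0/1 ✗ · (0,1)X 0/2 ✗ · (0,2)O 1/2 ✓ · (0,4)O 1/1 ✓
Row 1: (1,2)O 3/3 ✓ · (1,3)O 3/3 ✓ · (1,4)O 3/3 ✓
Row 2: (2,0)X 1/1 ✓ · (2,2)O 3/3 ✓ · (2,3)O 4/4 ✓ · (2,4)O 2/2 ✓
Row 3: (3,0)X 1/3 ✓ · (3,1)O 1/2 ✓ · (3,2)O 3/3 ✓ · (3,3)O 2/3 ✓
Row 4: (4,0)O 1/2 ✓ · (4,3)X 2/3 ✓ · (4,4)X 2/2 ✓
Row 5: (5,0)O 2/2 ✓ · (5,2)X 2/2 ✓ · (5,3)X 4/4 ✓ · (5,4)X 3/4 ✓ · (5,5)O 0/2 ✗
Row 6: (6,0)O 2/2 ✓ · (6,1)O 1/2 ✓ · (6,2)X 2/3 ✓ · (6,3)X 3/3 ✓ · (6,4)X 3/3 ✓ · (6,5)X 1/2 ✓
For instance (0,0) has only 0/1 same-type neighbors, below 1/4.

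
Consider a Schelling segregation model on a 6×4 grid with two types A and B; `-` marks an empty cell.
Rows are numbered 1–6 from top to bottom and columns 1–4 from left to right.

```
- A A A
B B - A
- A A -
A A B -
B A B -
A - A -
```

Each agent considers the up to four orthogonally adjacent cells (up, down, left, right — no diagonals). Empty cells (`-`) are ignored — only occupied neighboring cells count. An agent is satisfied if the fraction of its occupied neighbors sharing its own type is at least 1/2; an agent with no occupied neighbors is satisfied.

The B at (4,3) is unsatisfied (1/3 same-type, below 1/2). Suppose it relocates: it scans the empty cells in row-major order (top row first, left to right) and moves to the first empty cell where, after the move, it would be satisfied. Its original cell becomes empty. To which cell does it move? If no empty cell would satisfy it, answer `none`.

Vacating (4,3). Empty cells in order:
  (1,1): 1/2 same-type → satisfied — stop here.

(1,1)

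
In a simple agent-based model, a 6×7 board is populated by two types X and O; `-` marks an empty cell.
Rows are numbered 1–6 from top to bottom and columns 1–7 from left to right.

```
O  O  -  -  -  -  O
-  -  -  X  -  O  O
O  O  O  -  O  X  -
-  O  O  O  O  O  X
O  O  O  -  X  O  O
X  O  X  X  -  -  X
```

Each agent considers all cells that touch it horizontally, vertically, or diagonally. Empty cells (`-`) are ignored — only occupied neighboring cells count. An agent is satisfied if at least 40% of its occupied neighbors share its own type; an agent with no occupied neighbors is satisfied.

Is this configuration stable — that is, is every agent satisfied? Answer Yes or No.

Row 1: (1,1)O 1/1 satisfied · (1,2)O 1/1 satisfied · (1,7)O 2/2 satisfied
Row 2: (2,4)X 0/2 not · (2,6)O 3/4 satisfied · (2,7)O 2/3 satisfied
Row 3: (3,1)O 2/2 satisfied · (3,2)O 4/4 satisfied · (3,3)O 4/5 satisfied · (3,5)O 4/6 satisfied · (3,6)X 1/6 not
Row 4: (4,2)O 7/7 satisfied · (4,3)O 6/6 satisfied · (4,4)O 5/6 satisfied · (4,5)O 4/6 satisfied · (4,6)O 4/7 satisfied · (4,7)X 1/4 not
Row 5: (5,1)O 3/4 satisfied · (5,2)O 5/7 satisfied · (5,3)O 5/7 satisfied · (5,5)X 1/5 not · (5,6)O 3/6 satisfied · (5,7)O 2/4 satisfied
Row 6: (6,1)X 0/3 not · (6,2)O 3/5 satisfied · (6,3)X 1/4 not · (6,4)X 2/3 satisfied · (6,7)X 0/2 not
For instance (2,4) has only 0/2 same-type neighbors, below 2/5.

No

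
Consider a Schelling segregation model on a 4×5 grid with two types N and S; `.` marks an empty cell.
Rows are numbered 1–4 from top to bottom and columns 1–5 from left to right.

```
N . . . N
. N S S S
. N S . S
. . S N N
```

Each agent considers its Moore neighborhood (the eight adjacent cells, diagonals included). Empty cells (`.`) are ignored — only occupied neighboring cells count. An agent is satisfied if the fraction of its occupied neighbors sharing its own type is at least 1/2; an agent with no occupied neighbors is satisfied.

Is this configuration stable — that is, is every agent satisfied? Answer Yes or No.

Row 1: (1,1)N 1/1 satisfied · (1,5)N 0/2 not
Row 2: (2,2)N 2/4 satisfied · (2,3)S 2/4 satisfied · (2,4)S 4/5 satisfied · (2,5)S 2/3 satisfied
Row 3: (3,2)N 1/4 not · (3,3)S 3/6 satisfied · (3,5)S 2/4 satisfied
Row 4: (4,3)S 1/3 not · (4,4)N 1/4 not · (4,5)N 1/2 satisfied
For instance (1,5) has only 0/2 same-type neighbors, below 1/2.

No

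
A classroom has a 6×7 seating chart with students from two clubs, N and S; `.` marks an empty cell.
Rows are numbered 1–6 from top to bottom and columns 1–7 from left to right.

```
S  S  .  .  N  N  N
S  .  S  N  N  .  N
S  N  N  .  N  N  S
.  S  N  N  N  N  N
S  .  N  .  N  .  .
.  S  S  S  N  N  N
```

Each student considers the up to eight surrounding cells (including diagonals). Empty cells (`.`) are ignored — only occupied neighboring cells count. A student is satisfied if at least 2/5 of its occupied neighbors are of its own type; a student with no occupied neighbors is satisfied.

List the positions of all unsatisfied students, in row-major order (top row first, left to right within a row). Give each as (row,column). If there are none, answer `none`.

(1,1)S 2/2 ok
(1,2)S 3/3 ok
(1,5)N 3/3 ok
(1,6)N 4/4 ok
(1,7)N 2/2 ok
(2,1)S 3/4 ok
(2,3)S 1/4 unhappy
(2,4)N 4/5 ok
(2,5)N 5/5 ok
(2,7)N 3/4 ok
(3,1)S 2/3 ok
(3,2)N 2/6 unhappy
(3,3)N 4/6 ok
(3,5)N 6/6 ok
(3,6)N 6/7 ok
(3,7)S 0/4 unhappy
(4,2)S 2/6 unhappy
(4,3)N 4/5 ok
(4,4)N 6/6 ok
(4,5)N 5/5 ok
(4,6)N 5/6 ok
(4,7)N 2/3 ok
(5,1)S 2/2 ok
(5,3)N 2/6 unhappy
(5,5)N 5/6 ok
(6,2)S 2/3 ok
(6,3)S 2/3 ok
(6,4)S 1/4 unhappy
(6,5)N 2/3 ok
(6,6)N 3/3 ok
(6,7)N 1/1 ok

(2,3), (3,2), (3,7), (4,2), (5,3), (6,4)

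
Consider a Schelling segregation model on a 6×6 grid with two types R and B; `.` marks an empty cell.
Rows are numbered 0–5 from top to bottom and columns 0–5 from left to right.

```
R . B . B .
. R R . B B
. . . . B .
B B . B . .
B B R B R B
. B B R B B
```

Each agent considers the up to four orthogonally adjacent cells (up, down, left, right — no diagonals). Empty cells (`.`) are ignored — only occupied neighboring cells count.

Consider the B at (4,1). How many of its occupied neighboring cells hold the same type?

3

Occupied neighbors of (4,1): (3,1)=B, (5,1)=B, (4,0)=B, (4,2)=R.
Same type (B): 3 of 4.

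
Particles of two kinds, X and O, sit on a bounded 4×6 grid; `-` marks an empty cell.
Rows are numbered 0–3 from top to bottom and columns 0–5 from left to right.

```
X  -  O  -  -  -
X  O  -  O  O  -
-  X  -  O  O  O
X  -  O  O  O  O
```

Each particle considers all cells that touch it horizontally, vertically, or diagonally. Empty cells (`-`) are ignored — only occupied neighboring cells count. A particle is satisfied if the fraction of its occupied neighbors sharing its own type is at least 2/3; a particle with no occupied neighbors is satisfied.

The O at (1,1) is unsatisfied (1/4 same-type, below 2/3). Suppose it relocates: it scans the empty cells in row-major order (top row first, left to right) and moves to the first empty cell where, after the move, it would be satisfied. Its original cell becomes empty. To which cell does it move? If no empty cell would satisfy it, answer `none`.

Vacating (1,1). Empty cells in order:
  (0,1): 1/3 same-type → still unsatisfied.
  (0,3): 3/3 same-type → satisfied — stop here.

(0,3)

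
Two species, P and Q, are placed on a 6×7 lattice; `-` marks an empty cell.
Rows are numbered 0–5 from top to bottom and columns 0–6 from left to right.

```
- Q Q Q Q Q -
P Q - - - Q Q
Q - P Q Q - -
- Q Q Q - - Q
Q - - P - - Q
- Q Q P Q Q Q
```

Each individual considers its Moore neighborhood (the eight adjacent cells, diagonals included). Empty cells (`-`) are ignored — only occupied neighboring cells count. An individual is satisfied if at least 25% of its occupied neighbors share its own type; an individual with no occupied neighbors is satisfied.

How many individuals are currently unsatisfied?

3

(0,1)Q 2/3 satisfied
(0,2)Q 3/3 satisfied
(0,3)Q 2/2 satisfied
(0,4)Q 3/3 satisfied
(0,5)Q 3/3 satisfied
(1,0)P 0/3 not
(1,1)Q 3/5 satisfied
(1,5)Q 4/4 satisfied
(1,6)Q 2/2 satisfied
(2,0)Q 2/3 satisfied
(2,2)P 0/5 not
(2,3)Q 3/4 satisfied
(2,4)Q 3/3 satisfied
(3,1)Q 3/4 satisfied
(3,2)Q 3/5 satisfied
(3,3)Q 3/5 satisfied
(3,6)Q 1/1 satisfied
(4,0)Q 2/2 satisfied
(4,3)P 1/5 not
(4,6)Q 3/3 satisfied
(5,1)Q 2/2 satisfied
(5,2)Q 1/3 satisfied
(5,3)P 1/3 satisfied
(5,4)Q 1/3 satisfied
(5,5)Q 3/3 satisfied
(5,6)Q 2/2 satisfied
Unsatisfied: (1,0), (2,2), (4,3) — 3 in total.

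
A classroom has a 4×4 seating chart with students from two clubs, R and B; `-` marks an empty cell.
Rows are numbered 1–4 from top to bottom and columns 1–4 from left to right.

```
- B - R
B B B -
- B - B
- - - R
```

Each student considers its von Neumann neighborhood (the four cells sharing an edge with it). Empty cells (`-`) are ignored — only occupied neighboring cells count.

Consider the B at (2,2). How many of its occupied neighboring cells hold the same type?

4

Occupied neighbors of (2,2): (1,2)=B, (3,2)=B, (2,1)=B, (2,3)=B.
Same type (B): 4 of 4.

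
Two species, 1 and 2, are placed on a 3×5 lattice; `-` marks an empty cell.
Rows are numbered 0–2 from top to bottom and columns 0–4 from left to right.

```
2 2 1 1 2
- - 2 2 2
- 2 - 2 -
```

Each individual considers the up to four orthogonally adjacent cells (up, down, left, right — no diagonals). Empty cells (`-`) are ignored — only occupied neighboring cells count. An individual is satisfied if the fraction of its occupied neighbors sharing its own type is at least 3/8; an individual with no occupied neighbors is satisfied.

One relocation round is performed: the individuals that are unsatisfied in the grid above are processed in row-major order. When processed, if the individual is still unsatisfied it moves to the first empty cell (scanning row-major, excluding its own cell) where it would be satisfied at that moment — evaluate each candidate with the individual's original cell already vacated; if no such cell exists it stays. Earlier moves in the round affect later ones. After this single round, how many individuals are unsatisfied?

2

Initially unsatisfied (in order): (0,2), (0,3).
  (0,2): no empty cell satisfies it; stays.
  (0,3): no empty cell satisfies it; stays.
Resulting grid:
2 2 1 1 2
- - 2 2 2
- 2 - 2 -
Unsatisfied now: (0,2), (0,3).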